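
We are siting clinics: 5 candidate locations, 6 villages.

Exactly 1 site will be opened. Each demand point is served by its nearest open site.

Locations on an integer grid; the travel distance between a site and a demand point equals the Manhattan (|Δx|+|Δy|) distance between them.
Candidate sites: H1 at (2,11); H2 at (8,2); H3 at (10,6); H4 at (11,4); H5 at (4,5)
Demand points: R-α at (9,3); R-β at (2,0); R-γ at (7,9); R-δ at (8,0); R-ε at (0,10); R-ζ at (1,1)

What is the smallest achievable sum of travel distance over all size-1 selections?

44

Open {H2}.
  R-α→H2 2, R-β→H2 8, R-γ→H2 8, R-δ→H2 2, R-ε→H2 16, R-ζ→H2 8  ⇒ total 44.
Compare {H5}: total 46.
Compare {H3}: total 60.
No size-1 selection does better; minimum is 44.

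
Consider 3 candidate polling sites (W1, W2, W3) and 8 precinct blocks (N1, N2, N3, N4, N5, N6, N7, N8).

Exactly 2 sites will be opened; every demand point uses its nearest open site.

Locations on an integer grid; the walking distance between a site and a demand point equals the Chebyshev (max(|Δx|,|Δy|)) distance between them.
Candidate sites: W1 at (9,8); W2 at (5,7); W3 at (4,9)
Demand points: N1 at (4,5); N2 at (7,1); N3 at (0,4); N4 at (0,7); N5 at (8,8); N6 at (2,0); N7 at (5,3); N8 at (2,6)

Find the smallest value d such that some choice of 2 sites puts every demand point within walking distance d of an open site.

7

Open {W1, W2}.
  Farthest demand point is N6 at walking distance 7 (to W2); all others are ≤ 7.
With {W2, W3} the worst case is 7.
With {W1, W3} the worst case is 8.
No size-2 selection achieves below 7.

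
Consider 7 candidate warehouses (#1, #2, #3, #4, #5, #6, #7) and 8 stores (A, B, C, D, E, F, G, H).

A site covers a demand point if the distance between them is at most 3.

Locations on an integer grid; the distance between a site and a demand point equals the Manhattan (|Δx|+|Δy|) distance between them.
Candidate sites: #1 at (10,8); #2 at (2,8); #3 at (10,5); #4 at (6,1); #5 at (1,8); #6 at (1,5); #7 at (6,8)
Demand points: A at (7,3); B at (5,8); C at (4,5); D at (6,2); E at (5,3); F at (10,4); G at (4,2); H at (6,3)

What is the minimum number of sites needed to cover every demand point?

Coverage sets (demand points within 3 of each site):
  #1: {}
  #2: {B}
  #3: {F}
  #4: {A, D, E, G, H}
  #5: {}
  #6: {C}
  #7: {B}
No 3 sites suffice: every size-3 union leaves at least one demand point uncovered.
But {#2, #3, #4, #6} covers everything, so the minimum is 4.

4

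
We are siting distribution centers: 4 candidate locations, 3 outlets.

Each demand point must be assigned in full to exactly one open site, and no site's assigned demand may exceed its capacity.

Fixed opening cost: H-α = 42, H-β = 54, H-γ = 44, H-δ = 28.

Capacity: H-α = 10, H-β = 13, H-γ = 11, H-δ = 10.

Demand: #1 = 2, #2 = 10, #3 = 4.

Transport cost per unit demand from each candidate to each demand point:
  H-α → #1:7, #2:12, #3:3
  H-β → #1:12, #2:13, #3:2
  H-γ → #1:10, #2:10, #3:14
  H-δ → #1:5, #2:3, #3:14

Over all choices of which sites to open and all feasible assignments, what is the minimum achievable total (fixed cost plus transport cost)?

126

Open {H-α, H-δ}; cheapest assignment that respects the capacities:
  H-α (cap 10, load 6): #1, #3 — cost 2×7 + 4×3 = 26
  H-δ (cap 10, load 10): #2 — cost 10×3 = 30
  Shipping 56, fixed 70 → total 126.
  Any other capacity-feasible assignment to {H-α, H-δ} ships for at least 56.
Compare {H-β, H-δ}: its best feasible assignment gives total 144.
Compare {H-α, H-γ, H-δ}: its best feasible assignment gives total 170.
Every other set of open sites that can feasibly serve all demand totals ≥ 144 even under its best assignment. Minimum: 126.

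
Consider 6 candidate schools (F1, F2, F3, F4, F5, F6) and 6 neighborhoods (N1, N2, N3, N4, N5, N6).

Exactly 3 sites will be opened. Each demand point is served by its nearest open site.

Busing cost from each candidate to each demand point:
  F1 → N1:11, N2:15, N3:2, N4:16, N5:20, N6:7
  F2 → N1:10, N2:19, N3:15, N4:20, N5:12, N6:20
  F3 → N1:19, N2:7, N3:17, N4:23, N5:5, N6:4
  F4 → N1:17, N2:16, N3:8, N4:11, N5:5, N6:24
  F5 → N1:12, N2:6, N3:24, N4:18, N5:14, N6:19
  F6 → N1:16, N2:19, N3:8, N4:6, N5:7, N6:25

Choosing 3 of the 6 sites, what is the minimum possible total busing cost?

Open {F1, F3, F6}.
  N1→F1 11, N2→F3 7, N3→F1 2, N4→F6 6, N5→F3 5, N6→F3 4  ⇒ total 35.
Compare {F1, F5, F6}: total 39.
Compare {F1, F3, F4}: total 40.
No size-3 selection does better; minimum is 35.

35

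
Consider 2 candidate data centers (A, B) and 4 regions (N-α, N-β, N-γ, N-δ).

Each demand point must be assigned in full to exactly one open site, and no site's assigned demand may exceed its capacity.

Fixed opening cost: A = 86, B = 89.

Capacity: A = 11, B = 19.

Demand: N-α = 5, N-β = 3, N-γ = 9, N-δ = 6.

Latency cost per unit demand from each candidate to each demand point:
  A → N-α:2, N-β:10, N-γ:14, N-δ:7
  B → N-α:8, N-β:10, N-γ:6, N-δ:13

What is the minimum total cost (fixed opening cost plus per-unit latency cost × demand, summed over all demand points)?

Open {A, B}; cheapest assignment that respects the capacities:
  A (cap 11, load 11): N-α, N-δ — cost 5×2 + 6×7 = 52
  B (cap 19, load 12): N-β, N-γ — cost 3×10 + 9×6 = 84
  Shipping 136, fixed 175 → total 311.
  Any other capacity-feasible assignment to {A, B} ships for at least 136.
Total demand is 23 and no other set of sites has combined capacity ≥ 23, so {A, B} is the only feasible choice of open sites. Minimum: 311.

311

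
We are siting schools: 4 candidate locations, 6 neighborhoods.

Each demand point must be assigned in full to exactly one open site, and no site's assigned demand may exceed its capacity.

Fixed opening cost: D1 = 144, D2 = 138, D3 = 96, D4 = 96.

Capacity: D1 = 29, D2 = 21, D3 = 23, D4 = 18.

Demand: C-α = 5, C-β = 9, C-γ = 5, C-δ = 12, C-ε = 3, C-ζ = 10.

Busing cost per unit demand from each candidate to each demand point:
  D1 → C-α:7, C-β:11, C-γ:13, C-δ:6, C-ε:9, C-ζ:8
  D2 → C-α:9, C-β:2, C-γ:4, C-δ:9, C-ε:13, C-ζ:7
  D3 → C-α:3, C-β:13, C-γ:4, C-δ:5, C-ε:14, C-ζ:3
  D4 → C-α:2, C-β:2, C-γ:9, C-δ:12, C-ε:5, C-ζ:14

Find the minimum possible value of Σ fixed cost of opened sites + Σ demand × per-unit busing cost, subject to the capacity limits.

467

Open {D2, D3}; cheapest assignment that respects the capacities:
  D2 (cap 21, load 21): C-β, C-δ — cost 9×2 + 12×9 = 126
  D3 (cap 23, load 23): C-α, C-γ, C-ε, C-ζ — cost 5×3 + 5×4 + 3×14 + 10×3 = 107
  Shipping 233, fixed 234 → total 467.
  Any other capacity-feasible assignment to {D2, D3} ships for at least 233.
Compare {D2, D3, D4}: its best feasible assignment gives total 483.
Compare {D1, D4}: its best feasible assignment gives total 500.
Every other set of open sites that can feasibly serve all demand totals ≥ 483 even under its best assignment. Minimum: 467.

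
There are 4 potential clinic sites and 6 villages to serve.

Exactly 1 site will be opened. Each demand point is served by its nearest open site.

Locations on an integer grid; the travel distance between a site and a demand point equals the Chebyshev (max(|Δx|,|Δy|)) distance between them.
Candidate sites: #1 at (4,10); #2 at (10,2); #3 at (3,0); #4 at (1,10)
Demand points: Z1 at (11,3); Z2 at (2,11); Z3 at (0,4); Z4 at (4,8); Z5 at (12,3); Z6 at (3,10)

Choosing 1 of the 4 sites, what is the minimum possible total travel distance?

26

Open {#1}.
  Z1→#1 7, Z2→#1 2, Z3→#1 6, Z4→#1 2, Z5→#1 8, Z6→#1 1  ⇒ total 26.
Compare {#4}: total 33.
Compare {#2}: total 36.
No size-1 selection does better; minimum is 26.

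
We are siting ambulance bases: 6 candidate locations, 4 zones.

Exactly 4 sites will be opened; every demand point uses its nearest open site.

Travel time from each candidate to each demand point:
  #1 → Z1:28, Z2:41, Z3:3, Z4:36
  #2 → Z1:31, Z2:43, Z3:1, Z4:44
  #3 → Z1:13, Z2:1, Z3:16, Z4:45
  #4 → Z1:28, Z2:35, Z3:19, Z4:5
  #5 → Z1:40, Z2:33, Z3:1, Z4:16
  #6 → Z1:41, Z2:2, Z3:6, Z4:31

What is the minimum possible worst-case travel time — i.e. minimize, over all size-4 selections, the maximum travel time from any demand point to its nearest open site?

Open {#1, #2, #3, #4}.
  Farthest demand point is Z1 at travel time 13 (to #3); all others are ≤ 13.
With {#1, #3, #4, #5} the worst case is 13.
With {#1, #3, #4, #6} the worst case is 13.
No size-4 selection achieves below 13.

13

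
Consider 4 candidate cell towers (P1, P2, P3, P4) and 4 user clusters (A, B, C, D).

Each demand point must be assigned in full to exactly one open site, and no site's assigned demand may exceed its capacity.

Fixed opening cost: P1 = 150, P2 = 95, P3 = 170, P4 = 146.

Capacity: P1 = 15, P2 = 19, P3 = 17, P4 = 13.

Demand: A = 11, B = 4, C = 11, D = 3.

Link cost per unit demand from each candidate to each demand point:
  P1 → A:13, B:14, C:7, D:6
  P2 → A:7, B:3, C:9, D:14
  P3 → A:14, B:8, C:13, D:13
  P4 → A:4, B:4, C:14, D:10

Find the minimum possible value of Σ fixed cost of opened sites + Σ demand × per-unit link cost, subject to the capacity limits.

429

Open {P1, P2}; cheapest assignment that respects the capacities:
  P1 (cap 15, load 14): C, D — cost 11×7 + 3×6 = 95
  P2 (cap 19, load 15): A, B — cost 11×7 + 4×3 = 89
  Shipping 184, fixed 245 → total 429.
  Any other capacity-feasible assignment to {P1, P2} ships for at least 184.
Compare {P2, P4}: its best feasible assignment gives total 438.
Compare {P2, P3}: its best feasible assignment gives total 536.
Every other set of open sites that can feasibly serve all demand totals ≥ 438 even under its best assignment. Minimum: 429.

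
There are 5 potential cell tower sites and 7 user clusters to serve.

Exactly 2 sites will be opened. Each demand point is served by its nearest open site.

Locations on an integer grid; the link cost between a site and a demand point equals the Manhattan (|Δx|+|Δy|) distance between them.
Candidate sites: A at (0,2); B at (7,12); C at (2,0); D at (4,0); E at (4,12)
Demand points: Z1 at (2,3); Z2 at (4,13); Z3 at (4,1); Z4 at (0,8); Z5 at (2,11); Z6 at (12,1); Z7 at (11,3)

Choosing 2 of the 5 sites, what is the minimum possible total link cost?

37

Open {D, E}.
  Z1→D 5, Z2→E 1, Z3→D 1, Z4→E 8, Z5→E 3, Z6→D 9, Z7→D 10  ⇒ total 37.
Compare {C, E}: total 41.
Compare {A, E}: total 43.
No size-2 selection does better; minimum is 37.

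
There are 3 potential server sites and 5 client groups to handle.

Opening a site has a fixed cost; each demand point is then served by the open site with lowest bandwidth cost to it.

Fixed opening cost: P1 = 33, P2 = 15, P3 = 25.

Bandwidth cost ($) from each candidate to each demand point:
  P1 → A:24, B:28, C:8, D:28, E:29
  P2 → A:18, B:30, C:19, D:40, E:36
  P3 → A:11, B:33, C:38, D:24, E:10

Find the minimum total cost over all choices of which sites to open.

Open {P2, P3}: assign each demand point to its cheapest open site.
  A→P3 11, B→P2 30, C→P2 19, D→P3 24, E→P3 10
  bandwidth cost 94, fixed 40 → total 134.
Compare {P1, P3}: bandwidth cost 81 + fixed 58 = 139.
Compare {P3}: bandwidth cost 116 + fixed 25 = 141.
Compare {P1}: bandwidth cost 117 + fixed 33 = 150.
All other subsets cost ≥ 139. Minimum total cost: 134.

134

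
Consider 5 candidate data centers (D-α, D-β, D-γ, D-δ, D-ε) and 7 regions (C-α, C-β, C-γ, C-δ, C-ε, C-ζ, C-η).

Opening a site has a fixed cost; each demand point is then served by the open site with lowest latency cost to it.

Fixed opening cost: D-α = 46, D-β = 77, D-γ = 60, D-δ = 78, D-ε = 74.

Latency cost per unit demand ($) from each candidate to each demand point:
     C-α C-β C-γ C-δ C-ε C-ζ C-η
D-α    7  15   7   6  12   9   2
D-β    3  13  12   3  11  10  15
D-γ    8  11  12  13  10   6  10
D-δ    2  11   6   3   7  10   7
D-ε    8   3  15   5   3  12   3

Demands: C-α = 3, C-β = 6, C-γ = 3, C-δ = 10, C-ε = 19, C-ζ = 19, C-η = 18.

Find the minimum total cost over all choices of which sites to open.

Open {D-γ, D-ε}: assign each demand point to its cheapest open site.
  C-α→D-γ 3×8=24, C-β→D-ε 6×3=18, C-γ→D-γ 3×12=36, C-δ→D-ε 10×5=50, C-ε→D-ε 19×3=57, C-ζ→D-γ 19×6=114, C-η→D-ε 18×3=54
  latency cost 353, fixed 134 → total 487.
Compare {D-α, D-ε}: latency cost 374 + fixed 120 = 494.
Compare {D-α, D-γ, D-ε}: latency cost 317 + fixed 180 = 497.
Compare {D-γ, D-δ, D-ε}: latency cost 297 + fixed 212 = 509.
All other subsets cost ≥ 494. Minimum total cost: 487.

487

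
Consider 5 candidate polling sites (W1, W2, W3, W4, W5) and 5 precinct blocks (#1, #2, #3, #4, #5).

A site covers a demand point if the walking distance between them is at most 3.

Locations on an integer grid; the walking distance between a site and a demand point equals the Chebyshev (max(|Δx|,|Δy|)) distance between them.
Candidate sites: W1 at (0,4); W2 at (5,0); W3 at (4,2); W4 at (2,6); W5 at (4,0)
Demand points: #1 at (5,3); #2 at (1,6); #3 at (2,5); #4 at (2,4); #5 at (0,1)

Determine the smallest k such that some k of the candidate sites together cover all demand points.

Coverage sets (demand points within 3 of each site):
  W1: {#2, #3, #4, #5}
  W2: {#1}
  W3: {#1, #3, #4}
  W4: {#1, #2, #3, #4}
  W5: {#1}
No single site covers all 5 demand points.
But {W1, W2} covers everything, so the minimum is 2.

2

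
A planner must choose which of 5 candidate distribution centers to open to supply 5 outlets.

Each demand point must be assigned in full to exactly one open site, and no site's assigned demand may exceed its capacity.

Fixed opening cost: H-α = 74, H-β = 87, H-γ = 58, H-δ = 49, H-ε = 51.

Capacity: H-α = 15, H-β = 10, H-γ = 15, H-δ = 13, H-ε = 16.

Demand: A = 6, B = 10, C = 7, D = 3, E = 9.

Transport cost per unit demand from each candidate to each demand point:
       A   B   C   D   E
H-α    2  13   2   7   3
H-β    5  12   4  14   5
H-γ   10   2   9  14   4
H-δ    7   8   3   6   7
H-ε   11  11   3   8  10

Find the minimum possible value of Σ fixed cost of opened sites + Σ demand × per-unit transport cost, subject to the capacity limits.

Open {H-α, H-γ, H-δ}; cheapest assignment that respects the capacities:
  H-α (cap 15, load 15): A, E — cost 6×2 + 9×3 = 39
  H-γ (cap 15, load 10): B — cost 10×2 = 20
  H-δ (cap 13, load 10): C, D — cost 7×3 + 3×6 = 39
  Shipping 98, fixed 181 → total 279.
  Any other capacity-feasible assignment to {H-α, H-γ, H-δ} ships for at least 98.
Compare {H-α, H-γ, H-ε}: its best feasible assignment gives total 287.
Compare {H-α, H-γ, H-δ, H-ε}: its best feasible assignment gives total 330.
Every other set of open sites that can feasibly serve all demand totals ≥ 287 even under its best assignment. Minimum: 279.

279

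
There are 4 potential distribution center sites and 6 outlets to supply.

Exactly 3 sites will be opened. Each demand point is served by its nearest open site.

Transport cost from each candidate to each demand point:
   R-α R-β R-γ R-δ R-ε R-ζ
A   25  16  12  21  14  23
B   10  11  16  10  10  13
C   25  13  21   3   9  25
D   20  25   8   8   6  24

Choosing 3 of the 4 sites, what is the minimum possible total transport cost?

51

Open {B, C, D}.
  R-α→B 10, R-β→B 11, R-γ→D 8, R-δ→C 3, R-ε→D 6, R-ζ→B 13  ⇒ total 51.
Compare {A, B, D}: total 56.
Compare {A, B, C}: total 58.
No size-3 selection does better; minimum is 51.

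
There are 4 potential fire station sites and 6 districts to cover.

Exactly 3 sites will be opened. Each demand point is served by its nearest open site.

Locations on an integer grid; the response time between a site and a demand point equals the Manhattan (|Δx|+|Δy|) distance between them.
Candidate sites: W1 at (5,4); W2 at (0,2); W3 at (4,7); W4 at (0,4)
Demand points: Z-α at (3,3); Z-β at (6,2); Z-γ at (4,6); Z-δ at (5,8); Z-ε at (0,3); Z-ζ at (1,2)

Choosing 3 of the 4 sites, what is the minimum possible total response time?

Open {W1, W2, W3}.
  Z-α→W1 3, Z-β→W1 3, Z-γ→W3 1, Z-δ→W3 2, Z-ε→W2 1, Z-ζ→W2 1  ⇒ total 11.
Compare {W1, W3, W4}: total 13.
Compare {W1, W2, W4}: total 15.
No size-3 selection does better; minimum is 11.

11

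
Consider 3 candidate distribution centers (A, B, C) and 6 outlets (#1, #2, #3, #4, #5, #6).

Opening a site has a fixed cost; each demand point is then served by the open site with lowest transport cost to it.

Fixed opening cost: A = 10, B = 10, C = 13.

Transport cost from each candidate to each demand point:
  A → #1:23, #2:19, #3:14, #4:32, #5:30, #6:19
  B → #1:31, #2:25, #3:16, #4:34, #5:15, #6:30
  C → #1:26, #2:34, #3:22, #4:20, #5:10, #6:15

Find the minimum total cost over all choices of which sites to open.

124

Open {A, C}: assign each demand point to its cheapest open site.
  #1→A 23, #2→A 19, #3→A 14, #4→C 20, #5→C 10, #6→C 15
  transport cost 101, fixed 23 → total 124.
Compare {A, B, C}: transport cost 101 + fixed 33 = 134.
Compare {B, C}: transport cost 112 + fixed 23 = 135.
Compare {C}: transport cost 127 + fixed 13 = 140.
All other subsets cost ≥ 134. Minimum total cost: 124.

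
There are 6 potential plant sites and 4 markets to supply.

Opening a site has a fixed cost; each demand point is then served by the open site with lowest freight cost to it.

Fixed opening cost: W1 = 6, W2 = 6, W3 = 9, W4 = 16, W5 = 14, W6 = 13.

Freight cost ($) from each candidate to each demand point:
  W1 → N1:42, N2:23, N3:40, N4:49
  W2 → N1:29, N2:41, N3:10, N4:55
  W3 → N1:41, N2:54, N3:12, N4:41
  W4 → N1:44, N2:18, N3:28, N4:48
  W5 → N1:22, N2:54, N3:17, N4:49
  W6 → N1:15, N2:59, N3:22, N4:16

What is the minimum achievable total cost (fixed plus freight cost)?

89

Open {W1, W2, W6}: assign each demand point to its cheapest open site.
  N1→W6 15, N2→W1 23, N3→W2 10, N4→W6 16
  freight cost 64, fixed 25 → total 89.
Compare {W1, W3, W6}: freight cost 66 + fixed 28 = 94.
Compare {W2, W4, W6}: freight cost 59 + fixed 35 = 94.
Compare {W1, W6}: freight cost 76 + fixed 19 = 95.
All other subsets cost ≥ 94. Minimum total cost: 89.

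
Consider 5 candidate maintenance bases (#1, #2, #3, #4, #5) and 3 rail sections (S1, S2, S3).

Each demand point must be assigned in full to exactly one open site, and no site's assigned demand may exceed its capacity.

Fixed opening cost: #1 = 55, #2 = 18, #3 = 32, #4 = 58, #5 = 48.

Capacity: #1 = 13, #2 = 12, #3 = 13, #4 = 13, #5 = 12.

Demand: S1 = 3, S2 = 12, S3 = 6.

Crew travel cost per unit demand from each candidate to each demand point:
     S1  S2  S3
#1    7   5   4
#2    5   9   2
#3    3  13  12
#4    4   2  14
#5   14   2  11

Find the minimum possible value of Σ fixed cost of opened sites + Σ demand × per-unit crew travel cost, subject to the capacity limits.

Open {#2, #5}; cheapest assignment that respects the capacities:
  #2 (cap 12, load 9): S1, S3 — cost 3×5 + 6×2 = 27
  #5 (cap 12, load 12): S2 — cost 12×2 = 24
  Shipping 51, fixed 66 → total 117.
  Any other capacity-feasible assignment to {#2, #5} ships for at least 51.
Compare {#2, #4}: its best feasible assignment gives total 127.
Compare {#2, #3, #5}: its best feasible assignment gives total 143.
Every other set of open sites that can feasibly serve all demand totals ≥ 127 even under its best assignment. Minimum: 117.

117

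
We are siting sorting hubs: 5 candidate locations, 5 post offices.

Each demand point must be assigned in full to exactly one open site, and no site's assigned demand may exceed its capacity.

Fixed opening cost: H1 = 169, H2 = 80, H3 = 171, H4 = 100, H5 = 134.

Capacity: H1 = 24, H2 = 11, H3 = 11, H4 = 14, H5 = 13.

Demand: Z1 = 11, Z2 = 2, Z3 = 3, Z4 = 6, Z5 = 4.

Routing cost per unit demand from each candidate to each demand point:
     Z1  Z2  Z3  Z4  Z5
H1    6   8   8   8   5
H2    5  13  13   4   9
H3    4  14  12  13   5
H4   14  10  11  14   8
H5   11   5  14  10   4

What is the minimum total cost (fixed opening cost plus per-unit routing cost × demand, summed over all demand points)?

Open {H1, H2}; cheapest assignment that respects the capacities:
  H1 (cap 24, load 20): Z1, Z2, Z3, Z5 — cost 11×6 + 2×8 + 3×8 + 4×5 = 126
  H2 (cap 11, load 6): Z4 — cost 6×4 = 24
  Shipping 150, fixed 249 → total 399.
  Any other capacity-feasible assignment to {H1, H2} ships for at least 150.
Compare {H1, H4}: its best feasible assignment gives total 447.
Compare {H1, H5}: its best feasible assignment gives total 467.
Every other set of open sites that can feasibly serve all demand totals ≥ 447 even under its best assignment. Minimum: 399.

399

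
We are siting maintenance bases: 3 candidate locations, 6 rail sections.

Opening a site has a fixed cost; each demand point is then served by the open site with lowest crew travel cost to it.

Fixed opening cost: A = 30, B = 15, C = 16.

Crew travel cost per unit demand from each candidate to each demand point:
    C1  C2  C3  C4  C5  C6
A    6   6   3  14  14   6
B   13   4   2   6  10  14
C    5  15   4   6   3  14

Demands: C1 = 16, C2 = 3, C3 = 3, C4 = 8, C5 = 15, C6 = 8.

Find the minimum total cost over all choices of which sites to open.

Open {A, C}: assign each demand point to its cheapest open site.
  C1→C 16×5=80, C2→A 3×6=18, C3→A 3×3=9, C4→C 8×6=48, C5→C 15×3=45, C6→A 8×6=48
  crew travel cost 248, fixed 46 → total 294.
Compare {A, B, C}: crew travel cost 239 + fixed 61 = 300.
Compare {B, C}: crew travel cost 303 + fixed 31 = 334.
Compare {C}: crew travel cost 342 + fixed 16 = 358.
All other subsets cost ≥ 300. Minimum total cost: 294.

294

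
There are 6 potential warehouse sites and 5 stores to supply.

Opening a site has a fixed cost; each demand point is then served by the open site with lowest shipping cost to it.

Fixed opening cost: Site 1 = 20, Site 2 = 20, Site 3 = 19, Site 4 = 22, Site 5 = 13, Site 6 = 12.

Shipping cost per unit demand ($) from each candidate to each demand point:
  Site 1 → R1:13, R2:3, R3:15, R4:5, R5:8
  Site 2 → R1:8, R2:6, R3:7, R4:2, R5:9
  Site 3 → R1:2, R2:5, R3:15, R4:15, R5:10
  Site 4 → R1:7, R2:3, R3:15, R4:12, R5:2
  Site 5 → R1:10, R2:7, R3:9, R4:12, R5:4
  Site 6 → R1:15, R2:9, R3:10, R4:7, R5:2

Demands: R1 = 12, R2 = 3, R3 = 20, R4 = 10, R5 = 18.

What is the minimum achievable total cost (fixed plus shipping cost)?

286

Open {Site 2, Site 3, Site 6}: assign each demand point to its cheapest open site.
  R1→Site 3 12×2=24, R2→Site 3 3×5=15, R3→Site 2 20×7=140, R4→Site 2 10×2=20, R5→Site 6 18×2=36
  shipping cost 235, fixed 51 → total 286.
Compare {Site 2, Site 3, Site 4}: shipping cost 229 + fixed 61 = 290.
Compare {Site 2, Site 3, Site 5, Site 6}: shipping cost 235 + fixed 64 = 299.
Compare {Site 1, Site 2, Site 3, Site 6}: shipping cost 229 + fixed 71 = 300.
All other subsets cost ≥ 290. Minimum total cost: 286.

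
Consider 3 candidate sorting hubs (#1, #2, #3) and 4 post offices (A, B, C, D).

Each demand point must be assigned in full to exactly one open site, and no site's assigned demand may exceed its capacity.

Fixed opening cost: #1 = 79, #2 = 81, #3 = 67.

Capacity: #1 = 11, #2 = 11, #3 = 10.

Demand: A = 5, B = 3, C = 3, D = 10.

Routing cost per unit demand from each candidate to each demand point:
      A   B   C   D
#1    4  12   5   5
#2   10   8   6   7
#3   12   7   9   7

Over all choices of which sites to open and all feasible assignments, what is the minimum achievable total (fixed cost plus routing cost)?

Open {#1, #3}; cheapest assignment that respects the capacities:
  #1 (cap 11, load 11): A, B, C — cost 5×4 + 3×12 + 3×5 = 71
  #3 (cap 10, load 10): D — cost 10×7 = 70
  Shipping 141, fixed 146 → total 287.
  Any other capacity-feasible assignment to {#1, #3} ships for at least 141.
Compare {#1, #2}: its best feasible assignment gives total 301.
Compare {#2, #3}: its best feasible assignment gives total 310.
Every other set of open sites that can feasibly serve all demand totals ≥ 301 even under its best assignment. Minimum: 287.

287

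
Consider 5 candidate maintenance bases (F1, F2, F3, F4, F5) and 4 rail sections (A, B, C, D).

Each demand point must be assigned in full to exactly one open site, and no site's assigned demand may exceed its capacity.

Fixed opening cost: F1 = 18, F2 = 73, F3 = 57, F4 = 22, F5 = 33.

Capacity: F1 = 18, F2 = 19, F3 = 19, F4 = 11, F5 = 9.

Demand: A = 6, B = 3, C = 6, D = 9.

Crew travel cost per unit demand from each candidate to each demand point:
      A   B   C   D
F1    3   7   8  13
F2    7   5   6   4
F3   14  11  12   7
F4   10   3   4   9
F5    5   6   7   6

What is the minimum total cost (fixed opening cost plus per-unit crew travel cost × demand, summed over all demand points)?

178

Open {F1, F4, F5}; cheapest assignment that respects the capacities:
  F1 (cap 18, load 6): A — cost 6×3 = 18
  F4 (cap 11, load 9): B, C — cost 3×3 + 6×4 = 33
  F5 (cap 9, load 9): D — cost 9×6 = 54
  Shipping 105, fixed 73 → total 178.
  Any other capacity-feasible assignment to {F1, F4, F5} ships for at least 105.
Compare {F1, F5}: its best feasible assignment gives total 192.
Compare {F1, F2}: its best feasible assignment gives total 196.
Every other set of open sites that can feasibly serve all demand totals ≥ 192 even under its best assignment. Minimum: 178.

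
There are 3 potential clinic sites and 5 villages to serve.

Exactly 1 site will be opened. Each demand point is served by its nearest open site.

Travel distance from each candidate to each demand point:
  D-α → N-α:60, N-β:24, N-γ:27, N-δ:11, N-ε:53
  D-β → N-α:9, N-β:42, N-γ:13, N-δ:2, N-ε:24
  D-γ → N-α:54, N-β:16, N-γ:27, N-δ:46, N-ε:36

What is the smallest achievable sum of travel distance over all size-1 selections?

90

Open {D-β}.
  N-α→D-β 9, N-β→D-β 42, N-γ→D-β 13, N-δ→D-β 2, N-ε→D-β 24  ⇒ total 90.
Compare {D-α}: total 175.
Compare {D-γ}: total 179.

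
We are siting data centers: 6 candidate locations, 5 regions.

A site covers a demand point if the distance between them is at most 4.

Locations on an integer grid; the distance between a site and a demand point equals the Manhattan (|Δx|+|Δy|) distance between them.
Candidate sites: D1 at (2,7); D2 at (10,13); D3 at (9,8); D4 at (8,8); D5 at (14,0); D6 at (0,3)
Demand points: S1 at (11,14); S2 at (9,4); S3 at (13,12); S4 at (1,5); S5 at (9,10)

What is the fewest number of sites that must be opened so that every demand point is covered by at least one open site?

Coverage sets (demand points within 4 of each site):
  D1: {S4}
  D2: {S1, S3, S5}
  D3: {S2, S5}
  D4: {S5}
  D5: {}
  D6: {S4}
No 2 sites suffice: every size-2 union leaves at least one demand point uncovered.
But {D1, D2, D3} covers everything, so the minimum is 3.

3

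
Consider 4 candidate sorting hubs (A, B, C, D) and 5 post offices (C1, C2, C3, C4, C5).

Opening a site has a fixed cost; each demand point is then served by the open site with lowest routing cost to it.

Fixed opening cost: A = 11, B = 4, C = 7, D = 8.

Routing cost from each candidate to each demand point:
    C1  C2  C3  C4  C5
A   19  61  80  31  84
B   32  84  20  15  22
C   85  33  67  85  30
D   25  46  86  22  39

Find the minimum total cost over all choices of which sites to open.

Open {A, B, C}: assign each demand point to its cheapest open site.
  C1→A 19, C2→C 33, C3→B 20, C4→B 15, C5→B 22
  routing cost 109, fixed 22 → total 131.
Compare {B, C}: routing cost 122 + fixed 11 = 133.
Compare {B, C, D}: routing cost 115 + fixed 19 = 134.
Compare {A, B, C, D}: routing cost 109 + fixed 30 = 139.
All other subsets cost ≥ 133. Minimum total cost: 131.

131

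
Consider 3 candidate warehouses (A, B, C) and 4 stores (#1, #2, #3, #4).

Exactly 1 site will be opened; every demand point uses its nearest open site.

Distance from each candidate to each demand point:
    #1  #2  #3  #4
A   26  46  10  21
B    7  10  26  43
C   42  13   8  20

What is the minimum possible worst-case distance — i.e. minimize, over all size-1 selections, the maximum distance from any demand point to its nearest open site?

Open {C}.
  Farthest demand point is #1 at distance 42 (to C); all others are ≤ 42.
With {B} the worst case is 43.
With {A} the worst case is 46.
No size-1 selection achieves below 42.

42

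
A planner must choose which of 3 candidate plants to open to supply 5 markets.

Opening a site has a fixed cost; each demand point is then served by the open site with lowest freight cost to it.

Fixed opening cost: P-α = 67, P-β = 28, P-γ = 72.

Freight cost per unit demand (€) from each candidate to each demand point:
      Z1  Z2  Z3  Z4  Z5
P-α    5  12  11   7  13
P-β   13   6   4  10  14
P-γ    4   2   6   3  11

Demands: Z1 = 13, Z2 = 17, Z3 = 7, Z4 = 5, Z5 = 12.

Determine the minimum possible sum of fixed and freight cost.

Open {P-γ}: assign each demand point to its cheapest open site.
  Z1→P-γ 13×4=52, Z2→P-γ 17×2=34, Z3→P-γ 7×6=42, Z4→P-γ 5×3=15, Z5→P-γ 12×11=132
  freight cost 275, fixed 72 → total 347.
Compare {P-β, P-γ}: freight cost 261 + fixed 100 = 361.
Compare {P-α, P-γ}: freight cost 275 + fixed 139 = 414.
Compare {P-α, P-β, P-γ}: freight cost 261 + fixed 167 = 428.
All other subsets cost ≥ 361. Minimum total cost: 347.

347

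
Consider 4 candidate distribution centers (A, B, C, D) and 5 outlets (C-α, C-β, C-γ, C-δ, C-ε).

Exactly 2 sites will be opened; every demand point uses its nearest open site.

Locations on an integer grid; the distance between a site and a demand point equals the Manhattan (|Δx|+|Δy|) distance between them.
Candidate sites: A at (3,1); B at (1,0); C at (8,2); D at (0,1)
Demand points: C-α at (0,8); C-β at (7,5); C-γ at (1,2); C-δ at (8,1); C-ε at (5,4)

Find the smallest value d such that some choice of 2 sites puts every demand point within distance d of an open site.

Open {C, D}.
  Farthest demand point is C-α at distance 7 (to D); all others are ≤ 7.
With {A, D} the worst case is 8.
With {A, B} the worst case is 9.
No size-2 selection achieves below 7.

7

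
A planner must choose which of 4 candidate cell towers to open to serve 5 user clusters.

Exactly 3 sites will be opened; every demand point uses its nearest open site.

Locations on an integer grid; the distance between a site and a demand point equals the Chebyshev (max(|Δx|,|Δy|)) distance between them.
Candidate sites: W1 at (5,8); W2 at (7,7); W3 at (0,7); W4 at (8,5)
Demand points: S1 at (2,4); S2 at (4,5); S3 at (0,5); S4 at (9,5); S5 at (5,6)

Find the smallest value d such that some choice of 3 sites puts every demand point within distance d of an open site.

3

Open {W1, W2, W3}.
  Farthest demand point is S1 at distance 3 (to W3); all others are ≤ 3.
With {W1, W3, W4} the worst case is 3.
With {W2, W3, W4} the worst case is 3.
No size-3 selection achieves below 3.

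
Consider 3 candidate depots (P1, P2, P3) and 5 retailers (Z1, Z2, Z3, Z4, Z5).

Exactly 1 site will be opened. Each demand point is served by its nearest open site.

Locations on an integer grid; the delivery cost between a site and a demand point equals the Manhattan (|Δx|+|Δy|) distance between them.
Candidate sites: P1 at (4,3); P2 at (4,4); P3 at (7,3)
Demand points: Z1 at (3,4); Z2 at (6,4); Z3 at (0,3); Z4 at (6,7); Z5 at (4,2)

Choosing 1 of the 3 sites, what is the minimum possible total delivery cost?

Open {P2}.
  Z1→P2 1, Z2→P2 2, Z3→P2 5, Z4→P2 5, Z5→P2 2  ⇒ total 15.
Compare {P1}: total 16.
Compare {P3}: total 23.

15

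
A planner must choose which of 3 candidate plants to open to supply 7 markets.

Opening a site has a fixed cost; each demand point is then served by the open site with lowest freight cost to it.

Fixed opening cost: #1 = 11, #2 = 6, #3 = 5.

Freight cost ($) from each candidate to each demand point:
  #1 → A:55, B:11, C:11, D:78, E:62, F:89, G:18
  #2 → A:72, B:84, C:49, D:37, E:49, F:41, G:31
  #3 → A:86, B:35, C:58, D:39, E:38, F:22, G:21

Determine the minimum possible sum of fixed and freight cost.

Open {#1, #3}: assign each demand point to its cheapest open site.
  A→#1 55, B→#1 11, C→#1 11, D→#3 39, E→#3 38, F→#3 22, G→#1 18
  freight cost 194, fixed 16 → total 210.
Compare {#1, #2, #3}: freight cost 192 + fixed 22 = 214.
Compare {#1, #2}: freight cost 222 + fixed 17 = 239.
Compare {#2, #3}: freight cost 274 + fixed 11 = 285.
All other subsets cost ≥ 214. Minimum total cost: 210.

210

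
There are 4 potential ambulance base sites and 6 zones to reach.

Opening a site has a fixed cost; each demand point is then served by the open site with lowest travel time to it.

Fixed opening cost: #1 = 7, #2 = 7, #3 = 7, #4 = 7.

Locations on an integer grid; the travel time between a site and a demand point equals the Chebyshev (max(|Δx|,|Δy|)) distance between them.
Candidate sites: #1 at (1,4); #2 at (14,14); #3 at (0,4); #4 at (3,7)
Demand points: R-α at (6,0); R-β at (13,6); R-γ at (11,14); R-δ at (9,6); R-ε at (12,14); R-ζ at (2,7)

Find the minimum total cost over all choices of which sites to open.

41

Open {#2, #4}: assign each demand point to its cheapest open site.
  R-α→#4 7, R-β→#2 8, R-γ→#2 3, R-δ→#4 6, R-ε→#2 2, R-ζ→#4 1
  travel time 27, fixed 14 → total 41.
Compare {#1, #2}: travel time 29 + fixed 14 = 43.
Compare {#2, #3}: travel time 30 + fixed 14 = 44.
Compare {#1, #2, #4}: travel time 25 + fixed 21 = 46.
All other subsets cost ≥ 43. Minimum total cost: 41.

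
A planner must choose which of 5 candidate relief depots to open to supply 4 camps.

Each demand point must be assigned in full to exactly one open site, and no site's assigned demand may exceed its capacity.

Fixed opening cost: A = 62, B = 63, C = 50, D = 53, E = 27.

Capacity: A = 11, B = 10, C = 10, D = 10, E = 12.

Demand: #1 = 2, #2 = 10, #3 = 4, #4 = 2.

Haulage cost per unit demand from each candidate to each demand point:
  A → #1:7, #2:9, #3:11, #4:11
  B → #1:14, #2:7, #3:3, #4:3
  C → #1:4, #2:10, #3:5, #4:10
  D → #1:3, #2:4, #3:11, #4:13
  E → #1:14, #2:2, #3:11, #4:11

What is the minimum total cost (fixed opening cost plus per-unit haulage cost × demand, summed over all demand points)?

145

Open {C, E}; cheapest assignment that respects the capacities:
  C (cap 10, load 8): #1, #3, #4 — cost 2×4 + 4×5 + 2×10 = 48
  E (cap 12, load 10): #2 — cost 10×2 = 20
  Shipping 68, fixed 77 → total 145.
  Any other capacity-feasible assignment to {C, E} ships for at least 68.
Compare {B, E}: its best feasible assignment gives total 156.
Compare {D, E}: its best feasible assignment gives total 172.
Every other set of open sites that can feasibly serve all demand totals ≥ 156 even under its best assignment. Minimum: 145.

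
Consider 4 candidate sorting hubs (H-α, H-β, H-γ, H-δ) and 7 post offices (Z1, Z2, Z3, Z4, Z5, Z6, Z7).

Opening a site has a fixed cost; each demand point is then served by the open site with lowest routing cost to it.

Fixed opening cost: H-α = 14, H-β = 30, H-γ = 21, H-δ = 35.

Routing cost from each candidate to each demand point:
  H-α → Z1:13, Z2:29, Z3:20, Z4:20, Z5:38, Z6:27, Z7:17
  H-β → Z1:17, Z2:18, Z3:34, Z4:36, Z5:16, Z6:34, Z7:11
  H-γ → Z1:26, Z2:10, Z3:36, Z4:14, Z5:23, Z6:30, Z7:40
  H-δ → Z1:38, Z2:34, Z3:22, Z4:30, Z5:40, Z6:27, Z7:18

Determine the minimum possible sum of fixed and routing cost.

Open {H-α, H-γ}: assign each demand point to its cheapest open site.
  Z1→H-α 13, Z2→H-γ 10, Z3→H-α 20, Z4→H-γ 14, Z5→H-γ 23, Z6→H-α 27, Z7→H-α 17
  routing cost 124, fixed 35 → total 159.
Compare {H-α, H-β}: routing cost 125 + fixed 44 = 169.
Compare {H-α, H-β, H-γ}: routing cost 111 + fixed 65 = 176.
Compare {H-α}: routing cost 164 + fixed 14 = 178.
All other subsets cost ≥ 169. Minimum total cost: 159.

159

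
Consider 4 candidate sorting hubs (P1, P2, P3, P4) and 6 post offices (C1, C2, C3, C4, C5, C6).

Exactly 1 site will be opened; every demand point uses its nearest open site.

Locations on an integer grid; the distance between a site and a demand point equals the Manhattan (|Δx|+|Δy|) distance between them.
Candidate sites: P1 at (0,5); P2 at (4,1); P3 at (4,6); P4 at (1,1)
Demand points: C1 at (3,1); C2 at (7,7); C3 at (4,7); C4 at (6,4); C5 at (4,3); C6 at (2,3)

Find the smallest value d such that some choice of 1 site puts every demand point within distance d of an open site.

Open {P3}.
  Farthest demand point is C1 at distance 6 (to P3); all others are ≤ 6.
With {P1} the worst case is 9.
With {P2} the worst case is 9.
No size-1 selection achieves below 6.

6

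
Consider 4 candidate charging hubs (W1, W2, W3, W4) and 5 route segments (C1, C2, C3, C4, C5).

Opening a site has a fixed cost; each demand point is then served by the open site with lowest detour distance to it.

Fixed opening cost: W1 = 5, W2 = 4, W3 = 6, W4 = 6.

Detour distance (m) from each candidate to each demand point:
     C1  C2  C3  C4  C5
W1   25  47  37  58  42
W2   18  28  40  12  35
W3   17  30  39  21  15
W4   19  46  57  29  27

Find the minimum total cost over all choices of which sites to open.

Open {W2, W3}: assign each demand point to its cheapest open site.
  C1→W3 17, C2→W2 28, C3→W3 39, C4→W2 12, C5→W3 15
  detour distance 111, fixed 10 → total 121.
Compare {W1, W2, W3}: detour distance 109 + fixed 15 = 124.
Compare {W2, W3, W4}: detour distance 111 + fixed 16 = 127.
Compare {W3}: detour distance 122 + fixed 6 = 128.
All other subsets cost ≥ 124. Minimum total cost: 121.

121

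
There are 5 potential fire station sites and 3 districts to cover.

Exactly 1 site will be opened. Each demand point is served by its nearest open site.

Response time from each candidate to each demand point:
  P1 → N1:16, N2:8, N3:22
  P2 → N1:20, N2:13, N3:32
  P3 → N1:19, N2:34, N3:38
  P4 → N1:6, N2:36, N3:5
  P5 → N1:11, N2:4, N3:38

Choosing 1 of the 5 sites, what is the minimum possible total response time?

Open {P1}.
  N1→P1 16, N2→P1 8, N3→P1 22  ⇒ total 46.
Compare {P4}: total 47.
Compare {P5}: total 53.
No size-1 selection does better; minimum is 46.

46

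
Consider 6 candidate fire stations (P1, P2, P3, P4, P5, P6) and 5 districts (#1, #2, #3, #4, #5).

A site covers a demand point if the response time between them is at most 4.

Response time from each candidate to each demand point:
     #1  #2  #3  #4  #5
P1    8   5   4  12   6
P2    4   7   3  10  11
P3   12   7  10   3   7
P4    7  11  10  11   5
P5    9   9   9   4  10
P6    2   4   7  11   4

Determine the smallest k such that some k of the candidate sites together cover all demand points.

3

Coverage sets (demand points within 4 of each site):
  P1: {#3}
  P2: {#1, #3}
  P3: {#4}
  P4: {}
  P5: {#4}
  P6: {#1, #2, #5}
No 2 sites suffice: every size-2 union leaves at least one demand point uncovered.
But {P1, P3, P6} covers everything, so the minimum is 3.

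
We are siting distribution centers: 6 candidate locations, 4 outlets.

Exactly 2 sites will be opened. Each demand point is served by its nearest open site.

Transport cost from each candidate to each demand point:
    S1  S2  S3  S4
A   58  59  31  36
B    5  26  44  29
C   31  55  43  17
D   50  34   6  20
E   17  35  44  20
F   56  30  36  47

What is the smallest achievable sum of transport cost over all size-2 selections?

Open {B, D}.
  S1→B 5, S2→B 26, S3→D 6, S4→D 20  ⇒ total 57.
Compare {D, E}: total 77.
Compare {C, D}: total 88.
No size-2 selection does better; minimum is 57.

57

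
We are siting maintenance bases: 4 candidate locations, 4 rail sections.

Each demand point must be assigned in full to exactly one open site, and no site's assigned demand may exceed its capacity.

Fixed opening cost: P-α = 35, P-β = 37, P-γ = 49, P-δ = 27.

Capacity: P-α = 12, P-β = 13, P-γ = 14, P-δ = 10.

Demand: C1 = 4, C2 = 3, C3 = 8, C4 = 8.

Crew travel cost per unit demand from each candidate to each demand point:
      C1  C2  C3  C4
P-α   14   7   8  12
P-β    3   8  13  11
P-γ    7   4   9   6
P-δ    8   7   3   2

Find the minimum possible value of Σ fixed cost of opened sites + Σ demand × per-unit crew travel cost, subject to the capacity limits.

209

Open {P-β, P-γ, P-δ}; cheapest assignment that respects the capacities:
  P-β (cap 13, load 4): C1 — cost 4×3 = 12
  P-γ (cap 14, load 11): C2, C4 — cost 3×4 + 8×6 = 60
  P-δ (cap 10, load 8): C3 — cost 8×3 = 24
  Shipping 96, fixed 113 → total 209.
  Any other capacity-feasible assignment to {P-β, P-γ, P-δ} ships for at least 96.
Compare {P-α, P-β, P-δ}: its best feasible assignment gives total 212.
Compare {P-α, P-γ, P-δ}: its best feasible assignment gives total 231.
Every other set of open sites that can feasibly serve all demand totals ≥ 212 even under its best assignment. Minimum: 209.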